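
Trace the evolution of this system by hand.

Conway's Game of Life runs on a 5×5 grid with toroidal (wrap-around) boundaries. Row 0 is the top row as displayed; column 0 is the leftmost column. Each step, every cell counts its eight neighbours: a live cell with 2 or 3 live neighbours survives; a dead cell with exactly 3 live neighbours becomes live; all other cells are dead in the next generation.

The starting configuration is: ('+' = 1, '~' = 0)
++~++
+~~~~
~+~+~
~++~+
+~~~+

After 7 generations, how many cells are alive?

[0] ++~++
+~~~~
~+~+~
~++~+
+~~~+
[1] ~+~+~
~~~+~
~+~++
~++~+
~~~~~
[2] ~~+~~
+~~+~
~+~~+
~++~+
++~+~
[3] +~++~
+++++
~+~~+
~~~~+
+~~++
[4] ~~~~~
~~~~~
~+~~~
~~~~~
+++~~
[5] ~+~~~
~~~~~
~~~~~
+~+~~
~+~~~
[6] ~~~~~
~~~~~
~~~~~
~+~~~
+++~~
[7] ~+~~~
~~~~~
~~~~~
+++~~
+++~~

7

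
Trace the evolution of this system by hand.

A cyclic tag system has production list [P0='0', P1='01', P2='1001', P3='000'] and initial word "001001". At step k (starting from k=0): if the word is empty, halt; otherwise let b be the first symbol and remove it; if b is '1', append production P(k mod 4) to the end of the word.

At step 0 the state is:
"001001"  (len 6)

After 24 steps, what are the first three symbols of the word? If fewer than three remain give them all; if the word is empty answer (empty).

001

step 0: "001001"  (len 6)
step 1: "01001"  (len 5)
step 2: "1001"  (len 4)
step 3: "0011001"  (len 7)
step 4: "011001"  (len 6)
step 5: "11001"  (len 5)
step 6: "100101"  (len 6)
step 7: "001011001"  (len 9)
step 8: "01011001"  (len 8)
step 9: "1011001"  (len 7)
step 10: "01100101"  (len 8)
step 11: "1100101"  (len 7)
step 12: "100101000"  (len 9)
step 13: "001010000"  (len 9)
step 14: "01010000"  (len 8)
step 15: "1010000"  (len 7)
step 16: "010000000"  (len 9)
step 17: "10000000"  (len 8)
step 18: "000000001"  (len 9)
step 19: "00000001"  (len 8)
step 20: "0000001"  (len 7)
step 21: "000001"  (len 6)
step 22: "00001"  (len 5)
step 23: "0001"  (len 4)
step 24: "001"  (len 3)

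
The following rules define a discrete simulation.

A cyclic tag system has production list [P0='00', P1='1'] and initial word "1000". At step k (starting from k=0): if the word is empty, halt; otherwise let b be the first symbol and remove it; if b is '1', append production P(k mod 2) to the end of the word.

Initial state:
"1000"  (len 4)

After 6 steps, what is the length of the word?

0

t=0: "1000"  (len 4)
t=1: "00000"  (len 5)
t=2: "0000"  (len 4)
t=3: "000"  (len 3)
t=4: "00"  (len 2)
t=5: "0"  (len 1)
t=6: (halted — word empty)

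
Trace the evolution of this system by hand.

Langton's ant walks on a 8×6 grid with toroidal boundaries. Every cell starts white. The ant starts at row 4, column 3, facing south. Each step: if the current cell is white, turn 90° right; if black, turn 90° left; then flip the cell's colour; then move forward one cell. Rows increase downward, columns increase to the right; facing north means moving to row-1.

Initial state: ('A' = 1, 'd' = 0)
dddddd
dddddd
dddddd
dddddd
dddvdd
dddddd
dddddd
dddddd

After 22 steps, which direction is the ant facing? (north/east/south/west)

south

k=0  dddddd
dddddd
dddddd
dddddd
dddvdd
dddddd
dddddd
dddddd
k=1  dddddd
dddddd
dddddd
dddddd
dd<Add
dddddd
dddddd
dddddd
k=2  dddddd
dddddd
dddddd
dd^ddd
ddAAdd
dddddd
dddddd
dddddd
k=3  dddddd
dddddd
dddddd
ddA>dd
ddAAdd
dddddd
dddddd
dddddd
k=4  dddddd
dddddd
dddddd
ddAAdd
ddAvdd
dddddd
dddddd
dddddd
k=5  dddddd
dddddd
dddddd
ddAAdd
ddAd>d
dddddd
dddddd
dddddd
k=6  dddddd
dddddd
dddddd
ddAAdd
ddAdAd
ddddvd
dddddd
dddddd
k=7  dddddd
dddddd
dddddd
ddAAdd
ddAdAd
ddd<Ad
dddddd
dddddd
k=8  dddddd
dddddd
dddddd
ddAAdd
ddA^Ad
dddAAd
dddddd
dddddd
k=9  dddddd
dddddd
dddddd
ddAAdd
ddAA>d
dddAAd
dddddd
dddddd
k=10  dddddd
dddddd
dddddd
ddAA^d
ddAAdd
dddAAd
dddddd
dddddd
k=11  dddddd
dddddd
dddddd
ddAAA>
ddAAdd
dddAAd
dddddd
dddddd
k=12  dddddd
dddddd
dddddd
ddAAAA
ddAAdv
dddAAd
dddddd
dddddd
k=13  dddddd
dddddd
dddddd
ddAAAA
ddAA<A
dddAAd
dddddd
dddddd
k=14  dddddd
dddddd
dddddd
ddAA^A
ddAAAA
dddAAd
dddddd
dddddd
k=15  dddddd
dddddd
dddddd
ddA<dA
ddAAAA
dddAAd
dddddd
dddddd
k=16  dddddd
dddddd
dddddd
ddAddA
ddAvAA
dddAAd
dddddd
dddddd
k=17  dddddd
dddddd
dddddd
ddAddA
ddAd>A
dddAAd
dddddd
dddddd
k=18  dddddd
dddddd
dddddd
ddAd^A
ddAddA
dddAAd
dddddd
dddddd
k=19  dddddd
dddddd
dddddd
ddAdA>
ddAddA
dddAAd
dddddd
dddddd
k=20  dddddd
dddddd
ddddd^
ddAdAd
ddAddA
dddAAd
dddddd
dddddd
k=21  dddddd
dddddd
>ddddA
ddAdAd
ddAddA
dddAAd
dddddd
dddddd
k=22  dddddd
dddddd
AddddA
vdAdAd
ddAddA
dddAAd
dddddd
dddddd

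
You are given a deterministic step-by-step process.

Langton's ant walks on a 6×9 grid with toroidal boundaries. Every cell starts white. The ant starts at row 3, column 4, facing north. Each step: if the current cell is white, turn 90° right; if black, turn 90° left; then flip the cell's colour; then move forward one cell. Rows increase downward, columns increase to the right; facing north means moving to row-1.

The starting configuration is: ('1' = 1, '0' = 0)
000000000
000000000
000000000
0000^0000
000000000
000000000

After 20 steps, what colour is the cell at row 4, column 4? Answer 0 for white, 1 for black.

0

0) 000000000
000000000
000000000
0000^0000
000000000
000000000
1) 000000000
000000000
000000000
00001>000
000000000
000000000
2) 000000000
000000000
000000000
000011000
00000v000
000000000
3) 000000000
000000000
000000000
000011000
0000<1000
000000000
4) 000000000
000000000
000000000
0000^1000
000011000
000000000
5) 000000000
000000000
000000000
000<01000
000011000
000000000
6) 000000000
000000000
000^00000
000101000
000011000
000000000
7) 000000000
000000000
0001>0000
000101000
000011000
000000000
8) 000000000
000000000
000110000
0001v1000
000011000
000000000
9) 000000000
000000000
000110000
000<11000
000011000
000000000
10) 000000000
000000000
000110000
000011000
000v11000
000000000
11) 000000000
000000000
000110000
000011000
00<111000
000000000
12) 000000000
000000000
000110000
00^011000
001111000
000000000
13) 000000000
000000000
000110000
001>11000
001111000
000000000
14) 000000000
000000000
000110000
001111000
001v11000
000000000
15) 000000000
000000000
000110000
001111000
0010>1000
000000000
16) 000000000
000000000
000110000
0011^1000
001001000
000000000
17) 000000000
000000000
000110000
001<01000
001001000
000000000
18) 000000000
000000000
000110000
001001000
001v01000
000000000
19) 000000000
000000000
000110000
001001000
00<101000
000000000
20) 000000000
000000000
000110000
001001000
000101000
00v000000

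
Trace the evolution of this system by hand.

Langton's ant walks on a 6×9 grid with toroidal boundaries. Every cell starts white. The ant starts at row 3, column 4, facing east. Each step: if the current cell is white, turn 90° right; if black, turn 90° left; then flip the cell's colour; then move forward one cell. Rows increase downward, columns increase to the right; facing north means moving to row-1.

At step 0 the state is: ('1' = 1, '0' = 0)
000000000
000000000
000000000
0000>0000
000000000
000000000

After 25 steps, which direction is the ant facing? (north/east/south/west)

step 0: 000000000
000000000
000000000
0000>0000
000000000
000000000
step 1: 000000000
000000000
000000000
000010000
0000v0000
000000000
step 2: 000000000
000000000
000000000
000010000
000<10000
000000000
step 3: 000000000
000000000
000000000
000^10000
000110000
000000000
step 4: 000000000
000000000
000000000
0001>0000
000110000
000000000
step 5: 000000000
000000000
0000^0000
000100000
000110000
000000000
step 6: 000000000
000000000
00001>000
000100000
000110000
000000000
step 7: 000000000
000000000
000011000
00010v000
000110000
000000000
step 8: 000000000
000000000
000011000
0001<1000
000110000
000000000
step 9: 000000000
000000000
0000^1000
000111000
000110000
000000000
step 10: 000000000
000000000
000<01000
000111000
000110000
000000000
step 11: 000000000
000^00000
000101000
000111000
000110000
000000000
step 12: 000000000
0001>0000
000101000
000111000
000110000
000000000
step 13: 000000000
000110000
0001v1000
000111000
000110000
000000000
step 14: 000000000
000110000
000<11000
000111000
000110000
000000000
step 15: 000000000
000110000
000011000
000v11000
000110000
000000000
step 16: 000000000
000110000
000011000
0000>1000
000110000
000000000
step 17: 000000000
000110000
0000^1000
000001000
000110000
000000000
step 18: 000000000
000110000
000<01000
000001000
000110000
000000000
step 19: 000000000
000^10000
000101000
000001000
000110000
000000000
step 20: 000000000
00<010000
000101000
000001000
000110000
000000000
step 21: 00^000000
001010000
000101000
000001000
000110000
000000000
step 22: 001>00000
001010000
000101000
000001000
000110000
000000000
step 23: 001100000
001v10000
000101000
000001000
000110000
000000000
step 24: 001100000
00<110000
000101000
000001000
000110000
000000000
step 25: 001100000
000110000
00v101000
000001000
000110000
000000000

south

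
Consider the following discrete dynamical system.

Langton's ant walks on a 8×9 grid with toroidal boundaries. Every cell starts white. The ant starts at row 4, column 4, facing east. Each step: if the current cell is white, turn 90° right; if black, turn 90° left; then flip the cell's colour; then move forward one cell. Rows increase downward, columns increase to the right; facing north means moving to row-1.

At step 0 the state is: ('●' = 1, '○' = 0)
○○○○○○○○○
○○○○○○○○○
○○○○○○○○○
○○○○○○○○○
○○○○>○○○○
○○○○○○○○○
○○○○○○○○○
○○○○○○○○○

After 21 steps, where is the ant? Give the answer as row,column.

1,2

[0] ○○○○○○○○○
○○○○○○○○○
○○○○○○○○○
○○○○○○○○○
○○○○>○○○○
○○○○○○○○○
○○○○○○○○○
○○○○○○○○○
[1] ○○○○○○○○○
○○○○○○○○○
○○○○○○○○○
○○○○○○○○○
○○○○●○○○○
○○○○v○○○○
○○○○○○○○○
○○○○○○○○○
[2] ○○○○○○○○○
○○○○○○○○○
○○○○○○○○○
○○○○○○○○○
○○○○●○○○○
○○○<●○○○○
○○○○○○○○○
○○○○○○○○○
[3] ○○○○○○○○○
○○○○○○○○○
○○○○○○○○○
○○○○○○○○○
○○○^●○○○○
○○○●●○○○○
○○○○○○○○○
○○○○○○○○○
[4] ○○○○○○○○○
○○○○○○○○○
○○○○○○○○○
○○○○○○○○○
○○○●>○○○○
○○○●●○○○○
○○○○○○○○○
○○○○○○○○○
[5] ○○○○○○○○○
○○○○○○○○○
○○○○○○○○○
○○○○^○○○○
○○○●○○○○○
○○○●●○○○○
○○○○○○○○○
○○○○○○○○○
[6] ○○○○○○○○○
○○○○○○○○○
○○○○○○○○○
○○○○●>○○○
○○○●○○○○○
○○○●●○○○○
○○○○○○○○○
○○○○○○○○○
[7] ○○○○○○○○○
○○○○○○○○○
○○○○○○○○○
○○○○●●○○○
○○○●○v○○○
○○○●●○○○○
○○○○○○○○○
○○○○○○○○○
[8] ○○○○○○○○○
○○○○○○○○○
○○○○○○○○○
○○○○●●○○○
○○○●<●○○○
○○○●●○○○○
○○○○○○○○○
○○○○○○○○○
[9] ○○○○○○○○○
○○○○○○○○○
○○○○○○○○○
○○○○^●○○○
○○○●●●○○○
○○○●●○○○○
○○○○○○○○○
○○○○○○○○○
[10] ○○○○○○○○○
○○○○○○○○○
○○○○○○○○○
○○○<○●○○○
○○○●●●○○○
○○○●●○○○○
○○○○○○○○○
○○○○○○○○○
[11] ○○○○○○○○○
○○○○○○○○○
○○○^○○○○○
○○○●○●○○○
○○○●●●○○○
○○○●●○○○○
○○○○○○○○○
○○○○○○○○○
[12] ○○○○○○○○○
○○○○○○○○○
○○○●>○○○○
○○○●○●○○○
○○○●●●○○○
○○○●●○○○○
○○○○○○○○○
○○○○○○○○○
[13] ○○○○○○○○○
○○○○○○○○○
○○○●●○○○○
○○○●v●○○○
○○○●●●○○○
○○○●●○○○○
○○○○○○○○○
○○○○○○○○○
[14] ○○○○○○○○○
○○○○○○○○○
○○○●●○○○○
○○○<●●○○○
○○○●●●○○○
○○○●●○○○○
○○○○○○○○○
○○○○○○○○○
[15] ○○○○○○○○○
○○○○○○○○○
○○○●●○○○○
○○○○●●○○○
○○○v●●○○○
○○○●●○○○○
○○○○○○○○○
○○○○○○○○○
[16] ○○○○○○○○○
○○○○○○○○○
○○○●●○○○○
○○○○●●○○○
○○○○>●○○○
○○○●●○○○○
○○○○○○○○○
○○○○○○○○○
[17] ○○○○○○○○○
○○○○○○○○○
○○○●●○○○○
○○○○^●○○○
○○○○○●○○○
○○○●●○○○○
○○○○○○○○○
○○○○○○○○○
[18] ○○○○○○○○○
○○○○○○○○○
○○○●●○○○○
○○○<○●○○○
○○○○○●○○○
○○○●●○○○○
○○○○○○○○○
○○○○○○○○○
[19] ○○○○○○○○○
○○○○○○○○○
○○○^●○○○○
○○○●○●○○○
○○○○○●○○○
○○○●●○○○○
○○○○○○○○○
○○○○○○○○○
[20] ○○○○○○○○○
○○○○○○○○○
○○<○●○○○○
○○○●○●○○○
○○○○○●○○○
○○○●●○○○○
○○○○○○○○○
○○○○○○○○○
[21] ○○○○○○○○○
○○^○○○○○○
○○●○●○○○○
○○○●○●○○○
○○○○○●○○○
○○○●●○○○○
○○○○○○○○○
○○○○○○○○○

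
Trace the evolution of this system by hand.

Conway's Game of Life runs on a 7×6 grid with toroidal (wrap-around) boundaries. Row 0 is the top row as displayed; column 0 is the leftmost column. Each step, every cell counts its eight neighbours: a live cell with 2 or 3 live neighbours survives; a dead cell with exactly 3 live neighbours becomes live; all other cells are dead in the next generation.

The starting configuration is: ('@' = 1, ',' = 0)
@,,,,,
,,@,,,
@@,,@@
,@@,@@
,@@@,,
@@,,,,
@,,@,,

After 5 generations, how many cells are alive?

14

step 0: @,,,,,
,,@,,,
@@,,@@
,@@,@@
,@@@,,
@@,,,,
@,,@,,
step 1: ,@,,,,
,,,,,,
,,,,@,
,,,,,,
,,,@@@
@,,@,,
@,,,,@
step 2: @,,,,,
,,,,,,
,,,,,,
,,,@,@
,,,@@@
@,,@,,
@@,,,@
step 3: @@,,,@
,,,,,,
,,,,,,
,,,@,@
@,@@,@
,@@@,,
,@,,,@
step 4: ,@,,,@
@,,,,,
,,,,,,
@,@@,@
@,,,,@
,,,@,@
,,,,@@
step 5: ,,,,@@
@,,,,,
@@,,,@
@@,,@@
,@@@,,
,,,,,,
,,,,,@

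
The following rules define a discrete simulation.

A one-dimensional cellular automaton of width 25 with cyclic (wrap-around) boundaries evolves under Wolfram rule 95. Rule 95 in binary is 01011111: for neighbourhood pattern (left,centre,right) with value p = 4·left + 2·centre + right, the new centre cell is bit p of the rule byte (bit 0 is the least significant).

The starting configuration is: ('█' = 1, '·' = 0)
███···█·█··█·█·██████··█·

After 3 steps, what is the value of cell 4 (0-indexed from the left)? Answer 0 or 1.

t=0: ███···█·█··█·█·██████··█·
t=1: █·█████·████·█·█····████·
t=2: █·█···█·█··█·█·██████··█·
t=3: █·█████·████·█·█····████·

1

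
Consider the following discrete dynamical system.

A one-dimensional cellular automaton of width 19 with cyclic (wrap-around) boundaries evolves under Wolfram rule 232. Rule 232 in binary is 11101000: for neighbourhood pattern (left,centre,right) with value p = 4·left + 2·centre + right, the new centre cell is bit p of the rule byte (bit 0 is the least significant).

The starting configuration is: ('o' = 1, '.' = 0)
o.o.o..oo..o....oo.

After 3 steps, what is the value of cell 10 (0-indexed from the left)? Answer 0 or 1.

0

t=0: o.o.o..oo..o....oo.
t=1: .o.o...oo.......ooo
t=2: o.o....oo.......ooo
t=3: oo.....oo.......ooo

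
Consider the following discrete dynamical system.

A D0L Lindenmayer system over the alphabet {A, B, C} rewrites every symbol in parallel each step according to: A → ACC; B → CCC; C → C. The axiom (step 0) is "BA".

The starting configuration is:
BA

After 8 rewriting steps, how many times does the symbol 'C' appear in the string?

k=0  BA
k=1  CCCACC
k=2  CCCACCCC
k=3  CCCACCCCCC
k=4  CCCACCCCCCCC
k=5  CCCACCCCCCCCCC
k=6  CCCACCCCCCCCCCCC
k=7  CCCACCCCCCCCCCCCCC
k=8  CCCACCCCCCCCCCCCCCCC

19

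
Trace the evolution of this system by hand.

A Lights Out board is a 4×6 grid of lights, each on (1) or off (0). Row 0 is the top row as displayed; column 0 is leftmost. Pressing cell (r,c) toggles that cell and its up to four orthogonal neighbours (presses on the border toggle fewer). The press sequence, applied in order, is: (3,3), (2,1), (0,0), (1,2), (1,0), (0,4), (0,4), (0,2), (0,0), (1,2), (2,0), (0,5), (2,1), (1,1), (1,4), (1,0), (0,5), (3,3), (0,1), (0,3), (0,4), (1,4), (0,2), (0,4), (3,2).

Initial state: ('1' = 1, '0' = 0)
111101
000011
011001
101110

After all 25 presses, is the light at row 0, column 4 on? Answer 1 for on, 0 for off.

1

k=0  111101
000011
011001
101110
k=1  111101
000011
011101
100000
k=2  111101
010011
100101
110000
k=3  001101
110011
100101
110000
k=4  000101
101111
101101
110000
k=5  100101
011111
001101
110000
k=6  100010
011101
001101
110000
k=7  100101
011111
001101
110000
k=8  111001
010111
001101
110000
k=9  001001
110111
001101
110000
k=10  000001
101011
000101
110000
k=11  000001
001011
110101
010000
k=12  000010
001010
110101
010000
k=13  000010
011010
001101
000000
k=14  010010
100010
011101
000000
k=15  010000
100101
011111
000000
k=16  110000
010101
111111
000000
k=17  110011
010100
111111
000000
k=18  110011
010100
111011
001110
k=19  001011
000100
111011
001110
k=20  000101
000000
111011
001110
k=21  000010
000010
111011
001110
k=22  000000
000101
111001
001110
k=23  011100
001101
111001
001110
k=24  011011
001111
111001
001110
k=25  011011
001111
110001
010010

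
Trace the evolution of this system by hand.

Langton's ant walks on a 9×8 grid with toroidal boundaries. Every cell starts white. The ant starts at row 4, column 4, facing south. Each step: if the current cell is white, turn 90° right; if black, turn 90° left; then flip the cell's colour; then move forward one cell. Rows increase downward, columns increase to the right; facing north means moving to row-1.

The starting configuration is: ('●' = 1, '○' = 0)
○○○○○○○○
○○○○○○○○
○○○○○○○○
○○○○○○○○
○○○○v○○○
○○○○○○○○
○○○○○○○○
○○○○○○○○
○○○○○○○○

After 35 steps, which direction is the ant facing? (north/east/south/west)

k=0  ○○○○○○○○
○○○○○○○○
○○○○○○○○
○○○○○○○○
○○○○v○○○
○○○○○○○○
○○○○○○○○
○○○○○○○○
○○○○○○○○
k=1  ○○○○○○○○
○○○○○○○○
○○○○○○○○
○○○○○○○○
○○○<●○○○
○○○○○○○○
○○○○○○○○
○○○○○○○○
○○○○○○○○
k=2  ○○○○○○○○
○○○○○○○○
○○○○○○○○
○○○^○○○○
○○○●●○○○
○○○○○○○○
○○○○○○○○
○○○○○○○○
○○○○○○○○
k=3  ○○○○○○○○
○○○○○○○○
○○○○○○○○
○○○●>○○○
○○○●●○○○
○○○○○○○○
○○○○○○○○
○○○○○○○○
○○○○○○○○
k=4  ○○○○○○○○
○○○○○○○○
○○○○○○○○
○○○●●○○○
○○○●v○○○
○○○○○○○○
○○○○○○○○
○○○○○○○○
○○○○○○○○
k=5  ○○○○○○○○
○○○○○○○○
○○○○○○○○
○○○●●○○○
○○○●○>○○
○○○○○○○○
○○○○○○○○
○○○○○○○○
○○○○○○○○
k=6  ○○○○○○○○
○○○○○○○○
○○○○○○○○
○○○●●○○○
○○○●○●○○
○○○○○v○○
○○○○○○○○
○○○○○○○○
○○○○○○○○
k=7  ○○○○○○○○
○○○○○○○○
○○○○○○○○
○○○●●○○○
○○○●○●○○
○○○○<●○○
○○○○○○○○
○○○○○○○○
○○○○○○○○
k=8  ○○○○○○○○
○○○○○○○○
○○○○○○○○
○○○●●○○○
○○○●^●○○
○○○○●●○○
○○○○○○○○
○○○○○○○○
○○○○○○○○
k=9  ○○○○○○○○
○○○○○○○○
○○○○○○○○
○○○●●○○○
○○○●●>○○
○○○○●●○○
○○○○○○○○
○○○○○○○○
○○○○○○○○
k=10  ○○○○○○○○
○○○○○○○○
○○○○○○○○
○○○●●^○○
○○○●●○○○
○○○○●●○○
○○○○○○○○
○○○○○○○○
○○○○○○○○
k=11  ○○○○○○○○
○○○○○○○○
○○○○○○○○
○○○●●●>○
○○○●●○○○
○○○○●●○○
○○○○○○○○
○○○○○○○○
○○○○○○○○
k=12  ○○○○○○○○
○○○○○○○○
○○○○○○○○
○○○●●●●○
○○○●●○v○
○○○○●●○○
○○○○○○○○
○○○○○○○○
○○○○○○○○
k=13  ○○○○○○○○
○○○○○○○○
○○○○○○○○
○○○●●●●○
○○○●●<●○
○○○○●●○○
○○○○○○○○
○○○○○○○○
○○○○○○○○
k=14  ○○○○○○○○
○○○○○○○○
○○○○○○○○
○○○●●^●○
○○○●●●●○
○○○○●●○○
○○○○○○○○
○○○○○○○○
○○○○○○○○
k=15  ○○○○○○○○
○○○○○○○○
○○○○○○○○
○○○●<○●○
○○○●●●●○
○○○○●●○○
○○○○○○○○
○○○○○○○○
○○○○○○○○
k=16  ○○○○○○○○
○○○○○○○○
○○○○○○○○
○○○●○○●○
○○○●v●●○
○○○○●●○○
○○○○○○○○
○○○○○○○○
○○○○○○○○
k=17  ○○○○○○○○
○○○○○○○○
○○○○○○○○
○○○●○○●○
○○○●○>●○
○○○○●●○○
○○○○○○○○
○○○○○○○○
○○○○○○○○
k=18  ○○○○○○○○
○○○○○○○○
○○○○○○○○
○○○●○^●○
○○○●○○●○
○○○○●●○○
○○○○○○○○
○○○○○○○○
○○○○○○○○
k=19  ○○○○○○○○
○○○○○○○○
○○○○○○○○
○○○●○●>○
○○○●○○●○
○○○○●●○○
○○○○○○○○
○○○○○○○○
○○○○○○○○
k=20  ○○○○○○○○
○○○○○○○○
○○○○○○^○
○○○●○●○○
○○○●○○●○
○○○○●●○○
○○○○○○○○
○○○○○○○○
○○○○○○○○
k=21  ○○○○○○○○
○○○○○○○○
○○○○○○●>
○○○●○●○○
○○○●○○●○
○○○○●●○○
○○○○○○○○
○○○○○○○○
○○○○○○○○
k=22  ○○○○○○○○
○○○○○○○○
○○○○○○●●
○○○●○●○v
○○○●○○●○
○○○○●●○○
○○○○○○○○
○○○○○○○○
○○○○○○○○
k=23  ○○○○○○○○
○○○○○○○○
○○○○○○●●
○○○●○●<●
○○○●○○●○
○○○○●●○○
○○○○○○○○
○○○○○○○○
○○○○○○○○
k=24  ○○○○○○○○
○○○○○○○○
○○○○○○^●
○○○●○●●●
○○○●○○●○
○○○○●●○○
○○○○○○○○
○○○○○○○○
○○○○○○○○
k=25  ○○○○○○○○
○○○○○○○○
○○○○○<○●
○○○●○●●●
○○○●○○●○
○○○○●●○○
○○○○○○○○
○○○○○○○○
○○○○○○○○
k=26  ○○○○○○○○
○○○○○^○○
○○○○○●○●
○○○●○●●●
○○○●○○●○
○○○○●●○○
○○○○○○○○
○○○○○○○○
○○○○○○○○
k=27  ○○○○○○○○
○○○○○●>○
○○○○○●○●
○○○●○●●●
○○○●○○●○
○○○○●●○○
○○○○○○○○
○○○○○○○○
○○○○○○○○
k=28  ○○○○○○○○
○○○○○●●○
○○○○○●v●
○○○●○●●●
○○○●○○●○
○○○○●●○○
○○○○○○○○
○○○○○○○○
○○○○○○○○
k=29  ○○○○○○○○
○○○○○●●○
○○○○○<●●
○○○●○●●●
○○○●○○●○
○○○○●●○○
○○○○○○○○
○○○○○○○○
○○○○○○○○
k=30  ○○○○○○○○
○○○○○●●○
○○○○○○●●
○○○●○v●●
○○○●○○●○
○○○○●●○○
○○○○○○○○
○○○○○○○○
○○○○○○○○
k=31  ○○○○○○○○
○○○○○●●○
○○○○○○●●
○○○●○○>●
○○○●○○●○
○○○○●●○○
○○○○○○○○
○○○○○○○○
○○○○○○○○
k=32  ○○○○○○○○
○○○○○●●○
○○○○○○^●
○○○●○○○●
○○○●○○●○
○○○○●●○○
○○○○○○○○
○○○○○○○○
○○○○○○○○
k=33  ○○○○○○○○
○○○○○●●○
○○○○○<○●
○○○●○○○●
○○○●○○●○
○○○○●●○○
○○○○○○○○
○○○○○○○○
○○○○○○○○
k=34  ○○○○○○○○
○○○○○^●○
○○○○○●○●
○○○●○○○●
○○○●○○●○
○○○○●●○○
○○○○○○○○
○○○○○○○○
○○○○○○○○
k=35  ○○○○○○○○
○○○○<○●○
○○○○○●○●
○○○●○○○●
○○○●○○●○
○○○○●●○○
○○○○○○○○
○○○○○○○○
○○○○○○○○

west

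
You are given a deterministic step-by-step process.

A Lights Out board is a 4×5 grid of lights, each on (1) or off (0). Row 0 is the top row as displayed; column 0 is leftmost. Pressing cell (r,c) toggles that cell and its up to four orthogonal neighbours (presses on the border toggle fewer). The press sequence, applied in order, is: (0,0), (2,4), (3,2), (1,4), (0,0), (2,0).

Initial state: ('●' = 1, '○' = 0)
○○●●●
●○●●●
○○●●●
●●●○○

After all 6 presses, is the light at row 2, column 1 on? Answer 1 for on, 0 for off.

1

t=0: ○○●●●
●○●●●
○○●●●
●●●○○
t=1: ●●●●●
○○●●●
○○●●●
●●●○○
t=2: ●●●●●
○○●●○
○○●○○
●●●○●
t=3: ●●●●●
○○●●○
○○○○○
●○○●●
t=4: ●●●●○
○○●○●
○○○○●
●○○●●
t=5: ○○●●○
●○●○●
○○○○●
●○○●●
t=6: ○○●●○
○○●○●
●●○○●
○○○●●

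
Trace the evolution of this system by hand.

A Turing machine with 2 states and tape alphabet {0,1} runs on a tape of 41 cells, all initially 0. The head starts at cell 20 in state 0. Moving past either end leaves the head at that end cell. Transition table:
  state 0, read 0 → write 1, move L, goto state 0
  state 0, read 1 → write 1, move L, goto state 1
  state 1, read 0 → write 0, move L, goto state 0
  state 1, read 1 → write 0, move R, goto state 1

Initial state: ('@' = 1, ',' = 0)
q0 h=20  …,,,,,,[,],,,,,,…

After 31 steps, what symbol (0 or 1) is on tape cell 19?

1

0) q0 h=20  …,,,,,,[,],,,,,,…
1) q0 h=19  …,,,,,,[,]@,,,,,…
2) q0 h=18  …,,,,,,[,]@@,,,,…
3) q0 h=17  …,,,,,,[,]@@@,,,…
4) q0 h=16  …,,,,,,[,]@@@@,,…
5) q0 h=15  …,,,,,,[,]@@@@@,…
6) q0 h=14  …,,,,,,[,]@@@@@@…
7) q0 h=13  …,,,,,,[,]@@@@@@…
8) q0 h=12  …,,,,,,[,]@@@@@@…
9) q0 h=11  …,,,,,,[,]@@@@@@…
10) q0 h=10  …,,,,,,[,]@@@@@@…
11) q0 h= 9  …,,,,,,[,]@@@@@@…
12) q0 h= 8  …,,,,,,[,]@@@@@@…
13) q0 h= 7  …,,,,,,[,]@@@@@@…
14) q0 h= 6  |,,,,,,[,]@@@@@@…
15) q0 h= 5  |,,,,,[,]@@@@@@…
16) q0 h= 4  |,,,,[,]@@@@@@…
17) q0 h= 3  |,,,[,]@@@@@@…
18) q0 h= 2  |,,[,]@@@@@@…
19) q0 h= 1  |,[,]@@@@@@…
20) q0 h= 0  |[,]@@@@@@…
21) q0 h= 0  |[@]@@@@@@…
22) q1 h= 0  |[@]@@@@@@…
23) q1 h= 1  |,[@]@@@@@@…
24) q1 h= 2  |,,[@]@@@@@@…
25) q1 h= 3  |,,,[@]@@@@@@…
26) q1 h= 4  |,,,,[@]@@@@@@…
27) q1 h= 5  |,,,,,[@]@@@@@@…
28) q1 h= 6  |,,,,,,[@]@@@@@@…
29) q1 h= 7  …,,,,,,[@]@@@@@@…
30) q1 h= 8  …,,,,,,[@]@@@@@@…
31) q1 h= 9  …,,,,,,[@]@@@@@@…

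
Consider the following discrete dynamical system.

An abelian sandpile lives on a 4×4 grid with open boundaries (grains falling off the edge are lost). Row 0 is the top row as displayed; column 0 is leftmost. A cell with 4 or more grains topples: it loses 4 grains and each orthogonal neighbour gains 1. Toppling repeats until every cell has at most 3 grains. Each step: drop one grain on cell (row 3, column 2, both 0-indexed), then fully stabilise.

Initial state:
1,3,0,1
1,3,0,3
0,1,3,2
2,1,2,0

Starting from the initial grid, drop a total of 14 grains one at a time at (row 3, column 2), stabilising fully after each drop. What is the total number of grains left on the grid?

t=0: 1,3,0,1
1,3,0,3
0,1,3,2
2,1,2,0
t=1: 1,3,0,1
1,3,0,3
0,1,3,2
2,1,3,0
t=2: 1,3,0,1
1,3,1,3
0,2,0,3
2,2,1,1
t=3: 1,3,0,1
1,3,1,3
0,2,0,3
2,2,2,1
t=4: 1,3,0,1
1,3,1,3
0,2,0,3
2,2,3,1
t=5: 1,3,0,1
1,3,1,3
0,2,1,3
2,3,0,2
t=6: 1,3,0,1
1,3,1,3
0,2,1,3
2,3,1,2
t=7: 1,3,0,1
1,3,1,3
0,2,1,3
2,3,2,2
t=8: 1,3,0,1
1,3,1,3
0,2,1,3
2,3,3,2
t=9: 1,3,0,1
1,3,1,3
0,3,2,3
3,0,1,3
t=10: 1,3,0,1
1,3,1,3
0,3,2,3
3,0,2,3
t=11: 1,3,0,1
1,3,1,3
0,3,2,3
3,0,3,3
t=12: 2,0,2,2
2,2,0,1
1,1,2,2
3,2,2,1
t=13: 2,0,2,2
2,2,0,1
1,1,2,2
3,2,3,1
t=14: 2,0,2,2
2,2,0,1
1,1,3,2
3,3,0,2

26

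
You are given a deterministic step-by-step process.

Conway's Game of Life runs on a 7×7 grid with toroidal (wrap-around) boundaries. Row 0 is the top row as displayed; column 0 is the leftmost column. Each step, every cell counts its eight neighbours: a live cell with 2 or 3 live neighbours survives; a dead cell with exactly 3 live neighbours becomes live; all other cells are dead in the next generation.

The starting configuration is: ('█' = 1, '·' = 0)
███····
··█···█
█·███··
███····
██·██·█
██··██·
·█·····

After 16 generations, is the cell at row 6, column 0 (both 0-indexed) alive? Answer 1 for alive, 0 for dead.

0

t=0: ███····
··█···█
█·███··
███····
██·██·█
██··██·
·█·····
t=1: █·█····
······█
█·····█
·····█·
···██··
···███·
······█
t=2: █·····█
·█····█
█····██
····███
···█···
···█·█·
···████
t=3: ····█··
·█·····
····█··
█···█··
···█··█
··██·██
█··█···
t=4: ·······
·······
·······
···███·
█·██··█
█·██·██
··██·██
t=5: ·······
·······
····█··
··█████
█······
·······
████·█·
t=6: ·██····
·······
····█··
···████
···████
█·█···█
·██····
t=7: ·██····
·······
···██··
······█
··█····
█·█·█·█
···█···
t=8: ··█····
··██···
·······
···█···
██·█·██
·██····
█··█···
t=9: ·██····
··██···
··██···
█·█·█·█
██·██·█
···██··
···█···
t=10: ·█·····
·······
····█··
····█·█
·█····█
█····█·
···██··
t=11: ·······
·······
·····█·
█······
······█
█···███
····█··
t=12: ·······
·······
·······
······█
·······
█···█·█
····█·█
t=13: ·······
·······
·······
·······
█····██
█·····█
█·····█
t=14: ·······
·······
·······
······█
█····█·
·█·····
█·····█
t=15: ·······
·······
·······
······█
█·····█
·█·····
█······
t=16: ·······
·······
·······
█·····█
█·····█
·█····█
·······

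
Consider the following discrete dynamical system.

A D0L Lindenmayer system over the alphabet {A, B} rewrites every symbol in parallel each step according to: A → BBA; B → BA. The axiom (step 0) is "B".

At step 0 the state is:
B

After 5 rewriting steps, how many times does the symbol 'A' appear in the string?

29

gen 0: B
gen 1: BA
gen 2: BABBA
gen 3: BABBABABABBA
gen 4: BABBABABABBABABBABABBABABABBA
gen 5: BABBABABABBABABBABABBABABABBABABBABABABBABABBABABABBABABBABABBABABABBA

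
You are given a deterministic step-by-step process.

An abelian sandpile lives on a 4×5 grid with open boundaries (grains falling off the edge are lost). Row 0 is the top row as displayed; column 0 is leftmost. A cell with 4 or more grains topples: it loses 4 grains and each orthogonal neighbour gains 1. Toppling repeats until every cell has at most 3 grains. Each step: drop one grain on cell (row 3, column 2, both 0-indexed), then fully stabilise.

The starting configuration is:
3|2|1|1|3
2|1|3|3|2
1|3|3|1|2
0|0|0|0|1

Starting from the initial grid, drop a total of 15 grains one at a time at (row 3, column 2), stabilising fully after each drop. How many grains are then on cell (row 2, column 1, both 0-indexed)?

[0] 3|2|1|1|3
2|1|3|3|2
1|3|3|1|2
0|0|0|0|1
[1] 3|2|1|1|3
2|1|3|3|2
1|3|3|1|2
0|0|1|0|1
[2] 3|2|1|1|3
2|1|3|3|2
1|3|3|1|2
0|0|2|0|1
[3] 3|2|1|1|3
2|1|3|3|2
1|3|3|1|2
0|0|3|0|1
[4] 3|2|2|2|3
2|3|1|0|3
2|0|2|3|2
0|2|1|1|1
[5] 3|2|2|2|3
2|3|1|0|3
2|0|2|3|2
0|2|2|1|1
[6] 3|2|2|2|3
2|3|1|0|3
2|0|2|3|2
0|2|3|1|1
[7] 3|2|2|2|3
2|3|1|0|3
2|0|3|3|2
0|3|0|2|1
[8] 3|2|2|2|3
2|3|1|0|3
2|0|3|3|2
0|3|1|2|1
[9] 3|2|2|2|3
2|3|1|0|3
2|0|3|3|2
0|3|2|2|1
[10] 3|2|2|2|3
2|3|1|0|3
2|0|3|3|2
0|3|3|2|1
[11] 3|2|2|2|3
2|3|2|1|3
2|2|1|1|3
1|0|3|0|2
[12] 3|2|2|2|3
2|3|2|1|3
2|2|2|1|3
1|1|0|1|2
[13] 3|2|2|2|3
2|3|2|1|3
2|2|2|1|3
1|1|1|1|2
[14] 3|2|2|2|3
2|3|2|1|3
2|2|2|1|3
1|1|2|1|2
[15] 3|2|2|2|3
2|3|2|1|3
2|2|2|1|3
1|1|3|1|2

2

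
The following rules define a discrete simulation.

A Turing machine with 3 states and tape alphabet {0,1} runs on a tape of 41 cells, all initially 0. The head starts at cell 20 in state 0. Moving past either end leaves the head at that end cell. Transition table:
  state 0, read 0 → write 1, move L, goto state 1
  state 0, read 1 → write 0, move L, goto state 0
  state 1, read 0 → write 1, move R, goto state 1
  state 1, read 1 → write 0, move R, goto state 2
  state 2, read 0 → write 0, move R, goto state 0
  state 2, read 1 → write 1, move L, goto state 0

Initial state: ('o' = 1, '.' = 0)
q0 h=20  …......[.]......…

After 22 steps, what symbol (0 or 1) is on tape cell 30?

1

0) q0 h=20  …......[.]......…
1) q1 h=19  …......[.]o.....…
2) q1 h=20  ….....o[o]......…
3) q2 h=21  …....o.[.]......…
4) q0 h=22  …...o..[.]......…
5) q1 h=21  …....o.[.]o.....…
6) q1 h=22  …...o.o[o]......…
7) q2 h=23  …..o.o.[.]......…
8) q0 h=24  ….o.o..[.]......…
9) q1 h=23  …..o.o.[.]o.....…
10) q1 h=24  ….o.o.o[o]......…
11) q2 h=25  …o.o.o.[.]......…
12) q0 h=26  ….o.o..[.]......…
13) q1 h=25  …o.o.o.[.]o.....…
14) q1 h=26  ….o.o.o[o]......…
15) q2 h=27  …o.o.o.[.]......…
16) q0 h=28  ….o.o..[.]......…
17) q1 h=27  …o.o.o.[.]o.....…
18) q1 h=28  ….o.o.o[o]......…
19) q2 h=29  …o.o.o.[.]......…
20) q0 h=30  ….o.o..[.]......…
21) q1 h=29  …o.o.o.[.]o.....…
22) q1 h=30  ….o.o.o[o]......…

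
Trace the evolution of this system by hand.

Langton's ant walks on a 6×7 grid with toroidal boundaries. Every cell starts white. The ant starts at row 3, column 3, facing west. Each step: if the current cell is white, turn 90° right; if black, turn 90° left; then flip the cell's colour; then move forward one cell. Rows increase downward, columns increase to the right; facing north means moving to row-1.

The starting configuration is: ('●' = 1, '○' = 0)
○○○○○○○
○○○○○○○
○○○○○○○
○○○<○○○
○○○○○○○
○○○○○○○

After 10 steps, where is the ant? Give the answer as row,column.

k=0  ○○○○○○○
○○○○○○○
○○○○○○○
○○○<○○○
○○○○○○○
○○○○○○○
k=1  ○○○○○○○
○○○○○○○
○○○^○○○
○○○●○○○
○○○○○○○
○○○○○○○
k=2  ○○○○○○○
○○○○○○○
○○○●>○○
○○○●○○○
○○○○○○○
○○○○○○○
k=3  ○○○○○○○
○○○○○○○
○○○●●○○
○○○●v○○
○○○○○○○
○○○○○○○
k=4  ○○○○○○○
○○○○○○○
○○○●●○○
○○○<●○○
○○○○○○○
○○○○○○○
k=5  ○○○○○○○
○○○○○○○
○○○●●○○
○○○○●○○
○○○v○○○
○○○○○○○
k=6  ○○○○○○○
○○○○○○○
○○○●●○○
○○○○●○○
○○<●○○○
○○○○○○○
k=7  ○○○○○○○
○○○○○○○
○○○●●○○
○○^○●○○
○○●●○○○
○○○○○○○
k=8  ○○○○○○○
○○○○○○○
○○○●●○○
○○●>●○○
○○●●○○○
○○○○○○○
k=9  ○○○○○○○
○○○○○○○
○○○●●○○
○○●●●○○
○○●v○○○
○○○○○○○
k=10  ○○○○○○○
○○○○○○○
○○○●●○○
○○●●●○○
○○●○>○○
○○○○○○○

4,4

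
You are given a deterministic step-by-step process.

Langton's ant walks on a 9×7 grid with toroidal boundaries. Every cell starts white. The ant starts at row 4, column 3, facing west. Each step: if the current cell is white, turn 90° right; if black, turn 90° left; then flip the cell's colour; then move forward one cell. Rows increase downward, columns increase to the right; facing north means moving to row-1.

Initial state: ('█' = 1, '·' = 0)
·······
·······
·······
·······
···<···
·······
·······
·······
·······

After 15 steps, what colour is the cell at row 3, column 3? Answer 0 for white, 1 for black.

step 0: ·······
·······
·······
·······
···<···
·······
·······
·······
·······
step 1: ·······
·······
·······
···^···
···█···
·······
·······
·······
·······
step 2: ·······
·······
·······
···█>··
···█···
·······
·······
·······
·······
step 3: ·······
·······
·······
···██··
···█v··
·······
·······
·······
·······
step 4: ·······
·······
·······
···██··
···<█··
·······
·······
·······
·······
step 5: ·······
·······
·······
···██··
····█··
···v···
·······
·······
·······
step 6: ·······
·······
·······
···██··
····█··
··<█···
·······
·······
·······
step 7: ·······
·······
·······
···██··
··^·█··
··██···
·······
·······
·······
step 8: ·······
·······
·······
···██··
··█>█··
··██···
·······
·······
·······
step 9: ·······
·······
·······
···██··
··███··
··█v···
·······
·······
·······
step 10: ·······
·······
·······
···██··
··███··
··█·>··
·······
·······
·······
step 11: ·······
·······
·······
···██··
··███··
··█·█··
····v··
·······
·······
step 12: ·······
·······
·······
···██··
··███··
··█·█··
···<█··
·······
·······
step 13: ·······
·······
·······
···██··
··███··
··█^█··
···██··
·······
·······
step 14: ·······
·······
·······
···██··
··███··
··██>··
···██··
·······
·······
step 15: ·······
·······
·······
···██··
··██^··
··██···
···██··
·······
·······

1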